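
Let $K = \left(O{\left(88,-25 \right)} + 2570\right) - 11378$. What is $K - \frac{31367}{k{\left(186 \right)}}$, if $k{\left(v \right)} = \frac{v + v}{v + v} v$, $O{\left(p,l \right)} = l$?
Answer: $- \frac{1674305}{186} \approx -9001.6$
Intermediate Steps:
$k{\left(v \right)} = v$ ($k{\left(v \right)} = \frac{2 v}{2 v} v = 2 v \frac{1}{2 v} v = 1 v = v$)
$K = -8833$ ($K = \left(-25 + 2570\right) - 11378 = 2545 - 11378 = -8833$)
$K - \frac{31367}{k{\left(186 \right)}} = -8833 - \frac{31367}{186} = - \frac{1674305}{186}$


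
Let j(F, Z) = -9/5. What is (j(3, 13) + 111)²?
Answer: 298116/25 ≈ 11925.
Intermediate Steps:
j(F, Z) = -9/5 (j(F, Z) = -9*⅕ = -9/5)
(j(3, 13) + 111)² = (-9/5 + 111)² = (546/5)² = 298116/25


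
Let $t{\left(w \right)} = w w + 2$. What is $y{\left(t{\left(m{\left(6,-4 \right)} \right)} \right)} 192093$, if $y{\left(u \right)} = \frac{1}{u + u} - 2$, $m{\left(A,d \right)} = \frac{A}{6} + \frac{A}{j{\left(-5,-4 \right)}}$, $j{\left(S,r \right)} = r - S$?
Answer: $- \frac{12998293}{34} \approx -3.823 \cdot 10^{5}$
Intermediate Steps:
$m{\left(A,d \right)} = \frac{7 A}{6}$ ($m{\left(A,d \right)} = \frac{A}{6} + \frac{A}{-4 - -5} = A \frac{1}{6} + \frac{A}{-4 + 5} = \frac{A}{6} + \frac{A}{1} = \frac{A}{6} + A 1 = \frac{A}{6} + A = \frac{7 A}{6}$)
$t{\left(w \right)} = 2 + w^{2}$ ($t{\left(w \right)} = w^{2} + 2 = 2 + w^{2}$)
$y{\left(u \right)} = -2 + \frac{1}{2 u}$ ($y{\left(u \right)} = \frac{1}{2 u} - 2 = -2 + \frac{1}{2 u}$)
$y{\left(t{\left(m{\left(6,-4 \right)} \right)} \right)} 192093 = \left(-2 + \frac{1}{2 \left(2 + \left(\frac{7}{6} \cdot 6\right)^{2}\right)}\right) 192093 = \left(-2 + \frac{1}{2 \left(2 + 7^{2}\right)}\right) 192093 = \left(-2 + \frac{1}{2 \left(2 + 49\right)}\right) 192093 = \left(-2 + \frac{1}{2 \cdot 51}\right) 192093 = \left(-2 + \frac{1}{2} \cdot \frac{1}{51}\right) 192093 = \left(-2 + \frac{1}{102}\right) 192093 = \left(- \frac{203}{102}\right) 192093 = - \frac{12998293}{34}$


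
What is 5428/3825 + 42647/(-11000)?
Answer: -376061/153000 ≈ -2.4579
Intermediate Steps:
5428/3825 + 42647/(-11000) = 5428*(1/3825) + 42647*(-1/11000) = 5428/3825 - 3877/1000 = -376061/153000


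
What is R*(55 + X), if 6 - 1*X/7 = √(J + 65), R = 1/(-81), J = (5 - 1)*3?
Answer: -97/81 + 7*√77/81 ≈ -0.43920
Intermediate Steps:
J = 12 (J = 4*3 = 12)
R = -1/81 ≈ -0.012346
X = 42 - 7*√77 (X = 42 - 7*√(12 + 65) = 42 - 7*√77 ≈ -19.425)
R*(55 + X) = -(55 + (42 - 7*√77))/81 = -(97 - 7*√77)/81 = -97/81 + 7*√77/81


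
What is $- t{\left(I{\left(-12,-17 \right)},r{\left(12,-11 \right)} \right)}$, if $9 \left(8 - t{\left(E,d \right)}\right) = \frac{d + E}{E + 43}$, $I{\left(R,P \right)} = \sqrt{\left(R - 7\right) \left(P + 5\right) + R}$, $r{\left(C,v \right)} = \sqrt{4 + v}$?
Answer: $- \frac{13088}{1633} + \frac{86 \sqrt{6}}{4899} - \frac{2 i \sqrt{42}}{4899} + \frac{43 i \sqrt{7}}{14697} \approx -7.9717 + 0.0050951 i$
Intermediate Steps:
$I{\left(R,P \right)} = \sqrt{R + \left(-7 + R\right) \left(5 + P\right)}$ ($I{\left(R,P \right)} = \sqrt{\left(-7 + R\right) \left(5 + P\right) + R} = \sqrt{R + \left(-7 + R\right) \left(5 + P\right)}$)
$t{\left(E,d \right)} = 8 - \frac{E + d}{9 \left(43 + E\right)}$ ($t{\left(E,d \right)} = 8 - \frac{\left(d + E\right) \frac{1}{E + 43}}{9} = 8 - \frac{\left(E + d\right) \frac{1}{43 + E}}{9} = 8 - \frac{\frac{1}{43 + E} \left(E + d\right)}{9} = 8 - \frac{E + d}{9 \left(43 + E\right)}$)
$- t{\left(I{\left(-12,-17 \right)},r{\left(12,-11 \right)} \right)} = - \frac{3096 - \sqrt{4 - 11} + 71 \sqrt{-35 - -119 + 6 \left(-12\right) - -204}}{9 \left(43 + \sqrt{-35 - -119 + 6 \left(-12\right) - -204}\right)} = - \frac{3096 - \sqrt{-7} + 71 \sqrt{-35 + 119 - 72 + 204}}{9 \left(43 + \sqrt{-35 + 119 - 72 + 204}\right)} = - \frac{3096 - i \sqrt{7} + 71 \sqrt{216}}{9 \left(43 + \sqrt{216}\right)} = - \frac{3096 - i \sqrt{7} + 71 \cdot 6 \sqrt{6}}{9 \left(43 + 6 \sqrt{6}\right)} = - \frac{3096 - i \sqrt{7} + 426 \sqrt{6}}{9 \left(43 + 6 \sqrt{6}\right)} = - \frac{3096 + 426 \sqrt{6} - i \sqrt{7}}{9 \left(43 + 6 \sqrt{6}\right)}$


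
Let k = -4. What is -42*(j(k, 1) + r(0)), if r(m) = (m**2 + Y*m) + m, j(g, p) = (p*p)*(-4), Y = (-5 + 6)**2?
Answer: 168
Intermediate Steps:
Y = 1 (Y = 1**2 = 1)
j(g, p) = -4*p**2 (j(g, p) = p**2*(-4) = -4*p**2)
r(m) = m**2 + 2*m (r(m) = (m**2 + 1*m) + m = (m**2 + m) + m = (m + m**2) + m = m**2 + 2*m)
-42*(j(k, 1) + r(0)) = -42*(-4*1**2 + 0*(2 + 0)) = -42*(-4*1 + 0*2) = -42*(-4 + 0) = -42*(-4) = 168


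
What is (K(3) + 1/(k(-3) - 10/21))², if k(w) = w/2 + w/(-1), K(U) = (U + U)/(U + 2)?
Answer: 219024/46225 ≈ 4.7382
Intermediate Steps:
K(U) = 2*U/(2 + U) (K(U) = (2*U)/(2 + U) = 2*U/(2 + U))
k(w) = -w/2 (k(w) = w*(½) + w*(-1) = w/2 - w = -w/2)
(K(3) + 1/(k(-3) - 10/21))² = (2*3/(2 + 3) + 1/(-½*(-3) - 10/21))² = (2*3/5 + 1/(3/2 - 10*1/21))² = (2*3*(⅕) + 1/(3/2 - 10/21))² = (6/5 + 1/(43/42))² = (6/5 + 42/43)² = (468/215)² = 219024/46225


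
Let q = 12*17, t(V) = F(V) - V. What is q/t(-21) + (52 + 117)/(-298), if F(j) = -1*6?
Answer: 19419/1490 ≈ 13.033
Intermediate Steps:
F(j) = -6
t(V) = -6 - V
q = 204
q/t(-21) + (52 + 117)/(-298) = 204/(-6 - 1*(-21)) + (52 + 117)/(-298) = 204/(-6 + 21) + 169*(-1/298) = 204/15 - 169/298 = 204*(1/15) - 169/298 = 68/5 - 169/298 = 19419/1490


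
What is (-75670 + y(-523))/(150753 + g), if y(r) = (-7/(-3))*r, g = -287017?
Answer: 230671/408792 ≈ 0.56427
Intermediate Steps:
y(r) = 7*r/3 (y(r) = (-7*(-1/3))*r = 7*r/3)
(-75670 + y(-523))/(150753 + g) = (-75670 + (7/3)*(-523))/(150753 - 287017) = (-75670 - 3661/3)/(-136264) = -230671/3*(-1/136264) = 230671/408792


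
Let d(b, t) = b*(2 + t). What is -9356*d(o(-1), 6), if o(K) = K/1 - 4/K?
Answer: -224544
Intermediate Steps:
o(K) = K - 4/K (o(K) = K*1 - 4/K = K - 4/K)
-9356*d(o(-1), 6) = -9356*(-1 - 4/(-1))*(2 + 6) = -9356*(-1 - 4*(-1))*8 = -9356*(-1 + 4)*8 = -28068*8 = -9356*24 = -224544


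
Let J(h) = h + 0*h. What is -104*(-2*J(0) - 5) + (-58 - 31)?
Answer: 431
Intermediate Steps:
J(h) = h (J(h) = h + 0 = h)
-104*(-2*J(0) - 5) + (-58 - 31) = -104*(-2*0 - 5) + (-58 - 31) = -104*(0 - 5) - 89 = -104*(-5) - 89 = 520 - 89 = 431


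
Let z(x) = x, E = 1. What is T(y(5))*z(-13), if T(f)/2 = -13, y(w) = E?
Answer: 338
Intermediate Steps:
y(w) = 1
T(f) = -26 (T(f) = 2*(-13) = -26)
T(y(5))*z(-13) = -26*(-13) = 338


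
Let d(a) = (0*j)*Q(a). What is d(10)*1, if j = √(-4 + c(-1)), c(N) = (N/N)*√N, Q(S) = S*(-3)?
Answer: 0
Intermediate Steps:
Q(S) = -3*S
c(N) = √N (c(N) = 1*√N = √N)
j = √(-4 + I) (j = √(-4 + √(-1)) = √(-4 + I) ≈ 0.2481 + 2.0153*I)
d(a) = 0 (d(a) = (0*√(-4 + I))*(-3*a) = 0*(-3*a) = 0)
d(10)*1 = 0*1 = 0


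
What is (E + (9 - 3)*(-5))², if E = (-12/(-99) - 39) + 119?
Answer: 2735716/1089 ≈ 2512.1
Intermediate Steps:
E = 2644/33 (E = (-12*(-1/99) - 39) + 119 = (4/33 - 39) + 119 = -1283/33 + 119 = 2644/33 ≈ 80.121)
(E + (9 - 3)*(-5))² = (2644/33 + (9 - 3)*(-5))² = (2644/33 + 6*(-5))² = (2644/33 - 30)² = (1654/33)² = 2735716/1089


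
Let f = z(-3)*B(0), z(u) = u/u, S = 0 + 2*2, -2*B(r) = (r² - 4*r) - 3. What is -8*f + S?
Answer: -8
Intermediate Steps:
B(r) = 3/2 + 2*r - r²/2 (B(r) = -((r² - 4*r) - 3)/2 = -(-3 + r² - 4*r)/2 = 3/2 + 2*r - r²/2)
S = 4 (S = 0 + 4 = 4)
z(u) = 1
f = 3/2 (f = 1*(3/2 + 2*0 - ½*0²) = 1*(3/2 + 0 - ½*0) = 1*(3/2 + 0 + 0) = 1*(3/2) = 3/2 ≈ 1.5000)
-8*f + S = -8*3/2 + 4 = -12 + 4 = -8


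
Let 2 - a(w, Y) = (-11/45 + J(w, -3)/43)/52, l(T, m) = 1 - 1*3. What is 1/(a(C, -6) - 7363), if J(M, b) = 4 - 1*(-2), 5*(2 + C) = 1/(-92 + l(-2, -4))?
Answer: -100620/740663617 ≈ -0.00013585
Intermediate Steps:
l(T, m) = -2 (l(T, m) = 1 - 3 = -2)
C = -941/470 (C = -2 + 1/(5*(-92 - 2)) = -2 + (⅕)/(-94) = -2 + (⅕)*(-1/94) = -2 - 1/470 = -941/470 ≈ -2.0021)
J(M, b) = 6 (J(M, b) = 4 + 2 = 6)
a(w, Y) = 201443/100620 (a(w, Y) = 2 - (-11/45 + 6/43)/52 = 2 - (-203)/(1935*52) = 2 - 1*(-203/100620) = 2 + 203/100620 = 201443/100620)
1/(a(C, -6) - 7363) = 1/(201443/100620 - 7363) = 1/(-740663617/100620) = -100620/740663617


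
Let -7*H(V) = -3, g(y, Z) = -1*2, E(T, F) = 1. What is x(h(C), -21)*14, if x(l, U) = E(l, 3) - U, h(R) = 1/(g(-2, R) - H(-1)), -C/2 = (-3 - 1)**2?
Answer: 308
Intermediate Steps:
g(y, Z) = -2
H(V) = 3/7 (H(V) = -1/7*(-3) = 3/7)
C = -32 (C = -2*(-3 - 1)**2 = -2*(-4)**2 = -2*16 = -32)
h(R) = -7/17 (h(R) = 1/(-2 - 1*3/7) = 1/(-2 - 3/7) = 1/(-17/7) = -7/17)
x(l, U) = 1 - U
x(h(C), -21)*14 = (1 - 1*(-21))*14 = (1 + 21)*14 = 22*14 = 308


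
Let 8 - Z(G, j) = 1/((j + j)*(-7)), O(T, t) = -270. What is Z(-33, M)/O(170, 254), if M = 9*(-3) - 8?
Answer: -3919/132300 ≈ -0.029622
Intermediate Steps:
M = -35 (M = -27 - 8 = -35)
Z(G, j) = 8 + 1/(14*j) (Z(G, j) = 8 - 1/((j + j)*(-7)) = 8 - 1/((2*j)*(-7)) = 8 - 1/((-14*j)) = 8 - (-1)/(14*j) = 8 + 1/(14*j))
Z(-33, M)/O(170, 254) = (8 + (1/14)/(-35))/(-270) = (8 + (1/14)*(-1/35))*(-1/270) = (8 - 1/490)*(-1/270) = (3919/490)*(-1/270) = -3919/132300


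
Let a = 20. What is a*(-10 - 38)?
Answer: -960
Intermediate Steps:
a*(-10 - 38) = 20*(-10 - 38) = 20*(-48) = -960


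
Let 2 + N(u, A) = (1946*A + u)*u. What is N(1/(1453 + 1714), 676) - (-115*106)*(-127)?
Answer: -15523425941515/10029889 ≈ -1.5477e+6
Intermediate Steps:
N(u, A) = -2 + u*(u + 1946*A) (N(u, A) = -2 + (1946*A + u)*u = -2 + (u + 1946*A)*u = -2 + u*(u + 1946*A))
N(1/(1453 + 1714), 676) - (-115*106)*(-127) = (-2 + (1/(1453 + 1714))**2 + 1946*676/(1453 + 1714)) - (-115*106)*(-127) = (-2 + (1/3167)**2 + 1946*676/3167) - (-12190)*(-127) = (-2 + (1/3167)**2 + 1946*676*(1/3167)) - 1*1548130 = (-2 + 1/10029889 + 1315496/3167) - 1548130 = 4146116055/10029889 - 1548130 = -15523425941515/10029889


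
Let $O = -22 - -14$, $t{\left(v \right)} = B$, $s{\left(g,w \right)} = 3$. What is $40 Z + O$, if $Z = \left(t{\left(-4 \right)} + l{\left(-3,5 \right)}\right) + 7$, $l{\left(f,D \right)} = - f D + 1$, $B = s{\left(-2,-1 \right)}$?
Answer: $1032$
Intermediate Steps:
$B = 3$
$t{\left(v \right)} = 3$
$l{\left(f,D \right)} = 1 - D f$ ($l{\left(f,D \right)} = - D f + 1 = 1 - D f$)
$O = -8$ ($O = -22 + 14 = -8$)
$Z = 26$ ($Z = \left(3 - \left(-1 + 5 \left(-3\right)\right)\right) + 7 = \left(3 + \left(1 + 15\right)\right) + 7 = \left(3 + 16\right) + 7 = 19 + 7 = 26$)
$40 Z + O = 40 \cdot 26 - 8 = 1040 - 8 = 1032$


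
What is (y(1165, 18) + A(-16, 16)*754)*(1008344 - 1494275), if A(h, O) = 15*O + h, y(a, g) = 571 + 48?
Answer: -82372593465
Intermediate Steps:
y(a, g) = 619
A(h, O) = h + 15*O
(y(1165, 18) + A(-16, 16)*754)*(1008344 - 1494275) = (619 + (-16 + 15*16)*754)*(1008344 - 1494275) = (619 + (-16 + 240)*754)*(-485931) = (619 + 224*754)*(-485931) = (619 + 168896)*(-485931) = 169515*(-485931) = -82372593465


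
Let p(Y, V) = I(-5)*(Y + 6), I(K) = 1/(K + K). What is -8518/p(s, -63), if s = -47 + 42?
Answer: 85180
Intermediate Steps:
I(K) = 1/(2*K)
s = -5
p(Y, V) = -⅗ - Y/10 (p(Y, V) = ((½)/(-5))*(Y + 6) = ((½)*(-⅕))*(6 + Y) = -(6 + Y)/10 = -⅗ - Y/10)
-8518/p(s, -63) = -8518/(-⅗ - ⅒*(-5)) = -8518/(-⅗ + ½) = -8518/(-⅒) = -8518*(-10) = 85180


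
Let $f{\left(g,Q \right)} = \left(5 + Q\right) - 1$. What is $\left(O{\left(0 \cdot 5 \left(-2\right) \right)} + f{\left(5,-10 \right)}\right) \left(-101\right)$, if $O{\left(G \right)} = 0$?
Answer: $606$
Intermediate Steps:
$f{\left(g,Q \right)} = 4 + Q$
$\left(O{\left(0 \cdot 5 \left(-2\right) \right)} + f{\left(5,-10 \right)}\right) \left(-101\right) = \left(0 + \left(4 - 10\right)\right) \left(-101\right) = \left(0 - 6\right) \left(-101\right) = \left(-6\right) \left(-101\right) = 606$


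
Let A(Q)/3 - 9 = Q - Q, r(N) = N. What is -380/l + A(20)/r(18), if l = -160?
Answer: 31/8 ≈ 3.8750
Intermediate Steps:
A(Q) = 27 (A(Q) = 27 + 3*(Q - Q) = 27 + 3*0 = 27 + 0 = 27)
-380/l + A(20)/r(18) = -380/(-160) + 27/18 = -380*(-1/160) + 27*(1/18) = 19/8 + 3/2 = 31/8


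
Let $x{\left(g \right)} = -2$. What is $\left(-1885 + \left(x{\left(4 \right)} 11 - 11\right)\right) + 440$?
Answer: $-1478$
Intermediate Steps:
$\left(-1885 + \left(x{\left(4 \right)} 11 - 11\right)\right) + 440 = \left(-1885 - 33\right) + 440 = -1918 + 440 = -1478$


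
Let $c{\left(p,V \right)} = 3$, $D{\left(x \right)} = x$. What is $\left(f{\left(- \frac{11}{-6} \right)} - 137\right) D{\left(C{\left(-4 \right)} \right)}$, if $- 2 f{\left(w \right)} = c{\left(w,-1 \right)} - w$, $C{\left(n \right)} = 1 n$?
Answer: $\frac{1651}{3} \approx 550.33$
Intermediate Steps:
$C{\left(n \right)} = n$
$f{\left(w \right)} = - \frac{3}{2} + \frac{w}{2}$ ($f{\left(w \right)} = - \frac{3 - w}{2} = - \frac{3}{2} + \frac{w}{2}$)
$\left(f{\left(- \frac{11}{-6} \right)} - 137\right) D{\left(C{\left(-4 \right)} \right)} = \left(\left(- \frac{3}{2} + \frac{\left(-11\right) \frac{1}{-6}}{2}\right) - 137\right) \left(-4\right) = \left(\left(- \frac{3}{2} + \frac{\left(-11\right) \left(- \frac{1}{6}\right)}{2}\right) - 137\right) \left(-4\right) = \left(\left(- \frac{3}{2} + \frac{1}{2} \cdot \frac{11}{6}\right) - 137\right) \left(-4\right) = \left(\left(- \frac{3}{2} + \frac{11}{12}\right) - 137\right) \left(-4\right) = \left(- \frac{7}{12} - 137\right) \left(-4\right) = \left(- \frac{1651}{12}\right) \left(-4\right) = \frac{1651}{3}$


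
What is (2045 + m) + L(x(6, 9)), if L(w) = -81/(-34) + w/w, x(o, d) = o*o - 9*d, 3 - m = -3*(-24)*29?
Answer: -1245/34 ≈ -36.618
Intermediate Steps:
m = -2085 (m = 3 - (-3*(-24))*29 = 3 - 72*29 = 3 - 1*2088 = 3 - 2088 = -2085)
x(o, d) = o² - 9*d
L(w) = 115/34 (L(w) = -81*(-1/34) + 1 = 81/34 + 1 = 115/34)
(2045 + m) + L(x(6, 9)) = (2045 - 2085) + 115/34 = -40 + 115/34 = -1245/34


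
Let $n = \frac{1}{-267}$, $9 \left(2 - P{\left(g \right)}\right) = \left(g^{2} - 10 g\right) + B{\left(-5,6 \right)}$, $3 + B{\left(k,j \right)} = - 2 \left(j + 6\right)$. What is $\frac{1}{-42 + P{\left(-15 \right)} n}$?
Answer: $- \frac{801}{33532} \approx -0.023888$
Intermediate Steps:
$B{\left(k,j \right)} = -15 - 2 j$ ($B{\left(k,j \right)} = -3 - 2 \left(j + 6\right) = -3 - 2 \left(6 + j\right) = -3 - \left(12 + 2 j\right) = -15 - 2 j$)
$P{\left(g \right)} = 5 - \frac{g^{2}}{9} + \frac{10 g}{9}$ ($P{\left(g \right)} = 2 - \frac{\left(g^{2} - 10 g\right) - 27}{9} = 2 - \frac{-27 + g^{2} - 10 g}{9} = 2 + \left(3 - \frac{g^{2}}{9} + \frac{10 g}{9}\right) = 5 - \frac{g^{2}}{9} + \frac{10 g}{9}$)
$n = - \frac{1}{267} \approx -0.0037453$
$\frac{1}{-42 + P{\left(-15 \right)} n} = \frac{1}{-42 + \left(5 - \frac{\left(-15\right)^{2}}{9} + \frac{10}{9} \left(-15\right)\right) \left(- \frac{1}{267}\right)} = \frac{1}{-42 + \left(5 - 25 - \frac{50}{3}\right) \left(- \frac{1}{267}\right)} = \frac{1}{-42 - - \frac{110}{801}} = \frac{1}{-42 + \frac{110}{801}} = \frac{1}{- \frac{33532}{801}} = - \frac{801}{33532}$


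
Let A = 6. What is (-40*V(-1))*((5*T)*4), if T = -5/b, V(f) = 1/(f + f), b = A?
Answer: -1000/3 ≈ -333.33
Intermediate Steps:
b = 6
V(f) = 1/(2*f)
T = -⅚ (T = -5/6 = -5*⅙ = -⅚ ≈ -0.83333)
(-40*V(-1))*((5*T)*4) = (-20/(-1))*((5*(-⅚))*4) = (-20*(-1))*(-25/6*4) = -40*(-½)*(-50/3) = 20*(-50/3) = -1000/3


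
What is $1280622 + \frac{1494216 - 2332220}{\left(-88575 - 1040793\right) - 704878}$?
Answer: $\frac{1174488309508}{917123} \approx 1.2806 \cdot 10^{6}$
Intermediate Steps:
$1280622 + \frac{1494216 - 2332220}{\left(-88575 - 1040793\right) - 704878} = 1280622 - \frac{838004}{-1129368 - 704878} = 1280622 - \frac{838004}{-1834246} = 1280622 - - \frac{419002}{917123} = 1280622 + \frac{419002}{917123} = \frac{1174488309508}{917123}$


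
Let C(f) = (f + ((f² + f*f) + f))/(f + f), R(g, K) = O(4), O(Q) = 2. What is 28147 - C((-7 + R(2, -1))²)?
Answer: 28121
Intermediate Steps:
R(g, K) = 2
C(f) = (2*f + 2*f²)/(2*f) (C(f) = (f + ((f² + f²) + f))/((2*f)) = (f + (2*f² + f))*(1/(2*f)) = (f + (f + 2*f²))*(1/(2*f)) = (2*f + 2*f²)*(1/(2*f)) = (2*f + 2*f²)/(2*f))
28147 - C((-7 + R(2, -1))²) = 28147 - (1 + (-7 + 2)²) = 28147 - (1 + (-5)²) = 28147 - (1 + 25) = 28147 - 1*26 = 28147 - 26 = 28121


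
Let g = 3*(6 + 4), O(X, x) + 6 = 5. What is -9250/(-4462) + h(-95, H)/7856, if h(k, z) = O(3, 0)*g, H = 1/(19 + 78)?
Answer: 18133535/8763368 ≈ 2.0692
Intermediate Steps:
H = 1/97 ≈ 0.010309
O(X, x) = -1 (O(X, x) = -6 + 5 = -1)
g = 30 (g = 3*10 = 30)
h(k, z) = -30 (h(k, z) = -1*30 = -30)
-9250/(-4462) + h(-95, H)/7856 = -9250/(-4462) - 30/7856 = -9250*(-1/4462) - 30*1/7856 = 4625/2231 - 15/3928 = 18133535/8763368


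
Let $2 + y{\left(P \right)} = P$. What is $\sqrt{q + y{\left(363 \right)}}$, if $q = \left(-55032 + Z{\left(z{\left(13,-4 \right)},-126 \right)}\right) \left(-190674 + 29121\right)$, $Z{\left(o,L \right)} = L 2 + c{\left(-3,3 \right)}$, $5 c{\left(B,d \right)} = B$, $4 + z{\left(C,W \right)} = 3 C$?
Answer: $\frac{2 \sqrt{55821208405}}{5} \approx 94506.0$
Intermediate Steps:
$z{\left(C,W \right)} = -4 + 3 C$
$c{\left(B,d \right)} = \frac{B}{5}$
$Z{\left(o,L \right)} = - \frac{3}{5} + 2 L$ ($Z{\left(o,L \right)} = L 2 + \frac{1}{5} \left(-3\right) = 2 L - \frac{3}{5} = - \frac{3}{5} + 2 L$)
$y{\left(P \right)} = -2 + P$
$q = \frac{44656964919}{5}$ ($q = \left(-55032 + \left(- \frac{3}{5} + 2 \left(-126\right)\right)\right) \left(-190674 + 29121\right) = \left(-55032 - \frac{1263}{5}\right) \left(-161553\right) = \left(- \frac{276423}{5}\right) \left(-161553\right) = \frac{44656964919}{5} \approx 8.9314 \cdot 10^{9}$)
$\sqrt{q + y{\left(363 \right)}} = \sqrt{\frac{44656964919}{5} + \left(-2 + 363\right)} = \sqrt{\frac{44656964919}{5} + 361} = \sqrt{\frac{44656966724}{5}} = \frac{2 \sqrt{55821208405}}{5}$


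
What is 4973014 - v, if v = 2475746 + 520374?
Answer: 1976894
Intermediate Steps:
v = 2996120
4973014 - v = 4973014 - 1*2996120 = 4973014 - 2996120 = 1976894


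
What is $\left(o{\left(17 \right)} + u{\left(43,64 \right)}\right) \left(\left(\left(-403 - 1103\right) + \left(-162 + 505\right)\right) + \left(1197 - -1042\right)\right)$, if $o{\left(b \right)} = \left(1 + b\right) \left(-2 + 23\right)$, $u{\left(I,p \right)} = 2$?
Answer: $408880$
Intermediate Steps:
$o{\left(b \right)} = 21 + 21 b$ ($o{\left(b \right)} = \left(1 + b\right) 21 = 21 + 21 b$)
$\left(o{\left(17 \right)} + u{\left(43,64 \right)}\right) \left(\left(\left(-403 - 1103\right) + \left(-162 + 505\right)\right) + \left(1197 - -1042\right)\right) = \left(\left(21 + 21 \cdot 17\right) + 2\right) \left(\left(\left(-403 - 1103\right) + \left(-162 + 505\right)\right) + \left(1197 - -1042\right)\right) = \left(\left(21 + 357\right) + 2\right) \left(\left(-1506 + 343\right) + \left(1197 + 1042\right)\right) = \left(378 + 2\right) \left(-1163 + 2239\right) = 380 \cdot 1076 = 408880$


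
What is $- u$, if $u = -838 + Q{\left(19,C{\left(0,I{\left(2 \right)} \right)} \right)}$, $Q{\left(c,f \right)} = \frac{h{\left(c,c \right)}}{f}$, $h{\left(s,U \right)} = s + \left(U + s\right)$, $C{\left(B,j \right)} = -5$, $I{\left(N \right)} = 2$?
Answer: $\frac{4247}{5} \approx 849.4$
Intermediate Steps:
$h{\left(s,U \right)} = U + 2 s$
$Q{\left(c,f \right)} = \frac{3 c}{f}$ ($Q{\left(c,f \right)} = \frac{c + 2 c}{f} = \frac{3 c}{f}$)
$u = - \frac{4247}{5}$ ($u = -838 + 3 \cdot 19 \frac{1}{-5} = -838 + 3 \cdot 19 \left(- \frac{1}{5}\right) = -838 - \frac{57}{5} = - \frac{4247}{5} \approx -849.4$)
$- u = \left(-1\right) \left(- \frac{4247}{5}\right) = \frac{4247}{5}$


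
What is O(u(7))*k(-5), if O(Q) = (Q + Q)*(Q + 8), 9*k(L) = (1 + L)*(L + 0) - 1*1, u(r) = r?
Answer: 1330/3 ≈ 443.33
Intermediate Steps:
k(L) = -⅑ + L*(1 + L)/9 (k(L) = ((1 + L)*(L + 0) - 1*1)/9 = ((1 + L)*L - 1)/9 = (L*(1 + L) - 1)/9 = (-1 + L*(1 + L))/9 = -⅑ + L*(1 + L)/9)
O(Q) = 2*Q*(8 + Q) (O(Q) = (2*Q)*(8 + Q) = 2*Q*(8 + Q))
O(u(7))*k(-5) = (2*7*(8 + 7))*(-⅑ + (⅑)*(-5) + (⅑)*(-5)²) = (2*7*15)*(-⅑ - 5/9 + (⅑)*25) = 210*(-⅑ - 5/9 + 25/9) = 210*(19/9) = 1330/3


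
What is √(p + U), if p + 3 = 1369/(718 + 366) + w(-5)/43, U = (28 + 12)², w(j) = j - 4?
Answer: 5*√34720567967/23306 ≈ 39.976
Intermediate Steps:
w(j) = -4 + j
U = 1600 (U = 40² = 1600)
p = -90725/46612 (p = -3 + (1369/(718 + 366) + (-4 - 5)/43) = -3 + (1369/1084 - 9*1/43) = -3 + (1369*(1/1084) - 9/43) = -3 + (1369/1084 - 9/43) = -3 + 49111/46612 = -90725/46612 ≈ -1.9464)
√(p + U) = √(-90725/46612 + 1600) = √(74488475/46612) = 5*√34720567967/23306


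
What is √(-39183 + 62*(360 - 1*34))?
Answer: I*√18971 ≈ 137.74*I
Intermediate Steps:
√(-39183 + 62*(360 - 1*34)) = √(-39183 + 62*(360 - 34)) = √(-39183 + 62*326) = √(-39183 + 20212) = √(-18971) = I*√18971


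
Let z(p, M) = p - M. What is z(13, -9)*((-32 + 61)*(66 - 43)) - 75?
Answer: 14599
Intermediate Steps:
z(13, -9)*((-32 + 61)*(66 - 43)) - 75 = (13 - 1*(-9))*((-32 + 61)*(66 - 43)) - 75 = (13 + 9)*(29*23) - 75 = 22*667 - 75 = 14674 - 75 = 14599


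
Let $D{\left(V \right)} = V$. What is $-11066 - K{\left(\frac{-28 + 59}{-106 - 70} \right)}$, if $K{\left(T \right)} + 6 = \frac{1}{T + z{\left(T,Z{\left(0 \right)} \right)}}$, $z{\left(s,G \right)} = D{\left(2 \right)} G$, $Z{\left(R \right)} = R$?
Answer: $- \frac{342684}{31} \approx -11054.0$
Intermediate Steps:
$z{\left(s,G \right)} = 2 G$
$K{\left(T \right)} = -6 + \frac{1}{T}$ ($K{\left(T \right)} = -6 + \frac{1}{T + 2 \cdot 0} = -6 + \frac{1}{T + 0} = -6 + \frac{1}{T}$)
$-11066 - K{\left(\frac{-28 + 59}{-106 - 70} \right)} = -11066 - \left(-6 + \frac{1}{\left(-28 + 59\right) \frac{1}{-106 - 70}}\right) = -11066 - \left(-6 + \frac{1}{31 \frac{1}{-176}}\right) = -11066 - \left(-6 + \frac{1}{31 \left(- \frac{1}{176}\right)}\right) = -11066 - \left(-6 + \frac{1}{- \frac{31}{176}}\right) = -11066 - \left(-6 - \frac{176}{31}\right) = -11066 - - \frac{362}{31} = -11066 + \frac{362}{31} = - \frac{342684}{31}$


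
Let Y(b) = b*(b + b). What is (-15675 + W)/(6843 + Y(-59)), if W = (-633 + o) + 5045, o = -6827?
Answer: -3618/2761 ≈ -1.3104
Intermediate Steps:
Y(b) = 2*b² (Y(b) = b*(2*b) = 2*b²)
W = -2415 (W = (-633 - 6827) + 5045 = -7460 + 5045 = -2415)
(-15675 + W)/(6843 + Y(-59)) = (-15675 - 2415)/(6843 + 2*(-59)²) = -18090/(6843 + 2*3481) = -18090/(6843 + 6962) = -18090/13805 = -18090*1/13805 = -3618/2761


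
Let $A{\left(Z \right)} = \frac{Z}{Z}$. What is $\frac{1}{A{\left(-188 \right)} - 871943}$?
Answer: $- \frac{1}{871942} \approx -1.1469 \cdot 10^{-6}$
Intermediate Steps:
$A{\left(Z \right)} = 1$
$\frac{1}{A{\left(-188 \right)} - 871943} = \frac{1}{1 - 871943} = \frac{1}{-871942} = - \frac{1}{871942}$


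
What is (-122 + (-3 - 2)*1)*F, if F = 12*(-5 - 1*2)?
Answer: 10668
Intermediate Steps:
F = -84 (F = 12*(-5 - 2) = 12*(-7) = -84)
(-122 + (-3 - 2)*1)*F = (-122 + (-3 - 2)*1)*(-84) = (-122 - 5*1)*(-84) = (-122 - 5)*(-84) = -127*(-84) = 10668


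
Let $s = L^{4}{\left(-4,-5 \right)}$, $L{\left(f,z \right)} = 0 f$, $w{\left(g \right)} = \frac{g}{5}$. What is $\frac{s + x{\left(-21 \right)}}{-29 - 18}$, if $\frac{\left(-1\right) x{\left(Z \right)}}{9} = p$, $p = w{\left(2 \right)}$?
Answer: $\frac{18}{235} \approx 0.076596$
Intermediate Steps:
$w{\left(g \right)} = \frac{g}{5}$ ($w{\left(g \right)} = g \frac{1}{5} = \frac{g}{5}$)
$p = \frac{2}{5}$ ($p = \frac{1}{5} \cdot 2 = \frac{2}{5} \approx 0.4$)
$x{\left(Z \right)} = - \frac{18}{5}$ ($x{\left(Z \right)} = \left(-9\right) \frac{2}{5} = - \frac{18}{5}$)
$L{\left(f,z \right)} = 0$
$s = 0$ ($s = 0^{4} = 0$)
$\frac{s + x{\left(-21 \right)}}{-29 - 18} = \frac{0 - \frac{18}{5}}{-29 - 18} = - \frac{18}{5 \left(-47\right)} = \left(- \frac{18}{5}\right) \left(- \frac{1}{47}\right) = \frac{18}{235}$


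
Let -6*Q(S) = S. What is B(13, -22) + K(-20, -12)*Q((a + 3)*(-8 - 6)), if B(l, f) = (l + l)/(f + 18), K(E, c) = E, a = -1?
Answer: -599/6 ≈ -99.833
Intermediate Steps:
B(l, f) = 2*l/(18 + f) (B(l, f) = (2*l)/(18 + f) = 2*l/(18 + f))
Q(S) = -S/6
B(13, -22) + K(-20, -12)*Q((a + 3)*(-8 - 6)) = 2*13/(18 - 22) - (-10)*(-1 + 3)*(-8 - 6)/3 = 2*13/(-4) - (-10)*2*(-14)/3 = 2*13*(-¼) - (-10)*(-28)/3 = -13/2 - 20*14/3 = -13/2 - 280/3 = -599/6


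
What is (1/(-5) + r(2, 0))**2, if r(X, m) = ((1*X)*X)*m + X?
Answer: 81/25 ≈ 3.2400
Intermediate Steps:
r(X, m) = X + m*X**2 (r(X, m) = (X*X)*m + X = X**2*m + X = m*X**2 + X = X + m*X**2)
(1/(-5) + r(2, 0))**2 = (1/(-5) + 2*(1 + 2*0))**2 = (-1/5 + 2*(1 + 0))**2 = (-1/5 + 2*1)**2 = (-1/5 + 2)**2 = (9/5)**2 = 81/25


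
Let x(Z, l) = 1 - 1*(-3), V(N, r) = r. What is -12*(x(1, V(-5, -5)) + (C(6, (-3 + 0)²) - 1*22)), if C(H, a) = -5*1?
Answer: 276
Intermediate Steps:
C(H, a) = -5
x(Z, l) = 4 (x(Z, l) = 1 + 3 = 4)
-12*(x(1, V(-5, -5)) + (C(6, (-3 + 0)²) - 1*22)) = -12*(4 + (-5 - 1*22)) = -12*(4 + (-5 - 22)) = -12*(4 - 27) = -12*(-23) = 276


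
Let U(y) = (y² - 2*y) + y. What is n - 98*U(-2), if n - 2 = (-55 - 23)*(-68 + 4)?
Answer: 4406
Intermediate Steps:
n = 4994 (n = 2 + (-55 - 23)*(-68 + 4) = 2 - 78*(-64) = 2 + 4992 = 4994)
U(y) = y² - y
n - 98*U(-2) = 4994 - (-196)*(-1 - 2) = 4994 - (-196)*(-3) = 4994 - 98*6 = 4994 - 588 = 4406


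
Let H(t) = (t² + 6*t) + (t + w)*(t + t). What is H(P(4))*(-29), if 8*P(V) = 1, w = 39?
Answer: -19575/64 ≈ -305.86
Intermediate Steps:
P(V) = ⅛ (P(V) = (⅛)*1 = ⅛)
H(t) = t² + 6*t + 2*t*(39 + t) (H(t) = (t² + 6*t) + (t + 39)*(t + t) = (t² + 6*t) + (39 + t)*(2*t) = (t² + 6*t) + 2*t*(39 + t) = t² + 6*t + 2*t*(39 + t))
H(P(4))*(-29) = (3*(⅛)*(28 + ⅛))*(-29) = (3*(⅛)*(225/8))*(-29) = (675/64)*(-29) = -19575/64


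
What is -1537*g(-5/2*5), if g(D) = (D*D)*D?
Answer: 24015625/8 ≈ 3.0020e+6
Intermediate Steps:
g(D) = D³ (g(D) = D²*D = D³)
-1537*g(-5/2*5) = -1537*(-5/2*5)³ = -1537*(-25/2)³ = -1537*(-15625/8) = 24015625/8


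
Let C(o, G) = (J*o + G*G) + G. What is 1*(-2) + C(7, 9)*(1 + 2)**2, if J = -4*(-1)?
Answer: 1060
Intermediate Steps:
J = 4
C(o, G) = G + G**2 + 4*o (C(o, G) = (4*o + G*G) + G = (4*o + G**2) + G = (G**2 + 4*o) + G = G + G**2 + 4*o)
1*(-2) + C(7, 9)*(1 + 2)**2 = 1*(-2) + (9 + 9**2 + 4*7)*(1 + 2)**2 = -2 + (9 + 81 + 28)*3**2 = -2 + 118*9 = -2 + 1062 = 1060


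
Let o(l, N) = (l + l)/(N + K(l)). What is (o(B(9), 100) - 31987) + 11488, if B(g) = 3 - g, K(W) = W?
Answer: -963459/47 ≈ -20499.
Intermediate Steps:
o(l, N) = 2*l/(N + l) (o(l, N) = (l + l)/(N + l) = (2*l)/(N + l) = 2*l/(N + l))
(o(B(9), 100) - 31987) + 11488 = (2*(3 - 1*9)/(100 + (3 - 1*9)) - 31987) + 11488 = (2*(3 - 9)/(100 + (3 - 9)) - 31987) + 11488 = (2*(-6)/(100 - 6) - 31987) + 11488 = (2*(-6)/94 - 31987) + 11488 = (2*(-6)*(1/94) - 31987) + 11488 = (-6/47 - 31987) + 11488 = -1503395/47 + 11488 = -963459/47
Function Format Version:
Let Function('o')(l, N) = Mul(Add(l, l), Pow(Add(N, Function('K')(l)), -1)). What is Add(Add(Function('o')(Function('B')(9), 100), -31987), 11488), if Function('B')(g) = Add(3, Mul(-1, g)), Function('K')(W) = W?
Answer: Rational(-963459, 47) ≈ -20499.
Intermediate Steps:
Function('o')(l, N) = Mul(2, l, Pow(Add(N, l), -1)) (Function('o')(l, N) = Mul(Add(l, l), Pow(Add(N, l), -1)) = Mul(Mul(2, l), Pow(Add(N, l), -1)) = Mul(2, l, Pow(Add(N, l), -1)))
Add(Add(Function('o')(Function('B')(9), 100), -31987), 11488) = Add(Add(Mul(2, Add(3, Mul(-1, 9)), Pow(Add(100, Add(3, Mul(-1, 9))), -1)), -31987), 11488) = Add(Add(Mul(2, Add(3, -9), Pow(Add(100, Add(3, -9)), -1)), -31987), 11488) = Add(Add(Mul(2, -6, Pow(Add(100, -6), -1)), -31987), 11488) = Add(Add(Mul(2, -6, Pow(94, -1)), -31987), 11488) = Add(Add(Mul(2, -6, Rational(1, 94)), -31987), 11488) = Add(Add(Rational(-6, 47), -31987), 11488) = Add(Rational(-1503395, 47), 11488) = Rational(-963459, 47)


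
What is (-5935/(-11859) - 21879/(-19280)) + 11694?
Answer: 2674107824741/228641520 ≈ 11696.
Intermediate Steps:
(-5935/(-11859) - 21879/(-19280)) + 11694 = (-5935*(-1/11859) - 21879*(-1/19280)) + 11694 = (5935/11859 + 21879/19280) + 11694 = 373889861/228641520 + 11694 = 2674107824741/228641520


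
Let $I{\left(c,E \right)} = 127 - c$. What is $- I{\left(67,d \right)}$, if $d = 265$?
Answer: $-60$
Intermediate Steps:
$- I{\left(67,d \right)} = - (127 - 67) = \left(-1\right) 60 = -60$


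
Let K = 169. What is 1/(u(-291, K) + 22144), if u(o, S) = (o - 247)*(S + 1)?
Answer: -1/69316 ≈ -1.4427e-5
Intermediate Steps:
u(o, S) = (1 + S)*(-247 + o) (u(o, S) = (-247 + o)*(1 + S) = (1 + S)*(-247 + o))
1/(u(-291, K) + 22144) = 1/((-247 - 291 - 247*169 + 169*(-291)) + 22144) = 1/((-247 - 291 - 41743 - 49179) + 22144) = 1/(-91460 + 22144) = 1/(-69316) = -1/69316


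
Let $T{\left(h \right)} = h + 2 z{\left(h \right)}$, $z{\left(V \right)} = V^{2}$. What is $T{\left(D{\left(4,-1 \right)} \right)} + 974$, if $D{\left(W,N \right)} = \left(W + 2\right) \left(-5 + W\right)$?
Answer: $1040$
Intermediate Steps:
$D{\left(W,N \right)} = \left(-5 + W\right) \left(2 + W\right)$ ($D{\left(W,N \right)} = \left(2 + W\right) \left(-5 + W\right) = \left(-5 + W\right) \left(2 + W\right)$)
$T{\left(h \right)} = h + 2 h^{2}$
$T{\left(D{\left(4,-1 \right)} \right)} + 974 = \left(-10 + 4^{2} - 12\right) \left(1 + 2 \left(-10 + 4^{2} - 12\right)\right) + 974 = \left(-10 + 16 - 12\right) \left(1 + 2 \left(-10 + 16 - 12\right)\right) + 974 = - 6 \left(1 + 2 \left(-6\right)\right) + 974 = - 6 \left(1 - 12\right) + 974 = \left(-6\right) \left(-11\right) + 974 = 66 + 974 = 1040$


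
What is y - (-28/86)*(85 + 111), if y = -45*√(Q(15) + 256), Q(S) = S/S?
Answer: 2744/43 - 45*√257 ≈ -657.59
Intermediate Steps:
Q(S) = 1
y = -45*√257 (y = -45*√(1 + 256) = -45*√257 ≈ -721.41)
y - (-28/86)*(85 + 111) = -45*√257 - (-28/86)*(85 + 111) = -45*√257 - (-28*1/86)*196 = -45*√257 - (-14)*196/43 = -45*√257 - 1*(-2744/43) = -45*√257 + 2744/43 = 2744/43 - 45*√257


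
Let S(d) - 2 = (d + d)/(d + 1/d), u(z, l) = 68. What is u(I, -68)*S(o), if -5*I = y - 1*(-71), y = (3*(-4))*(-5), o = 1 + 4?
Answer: 3468/13 ≈ 266.77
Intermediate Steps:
o = 5
y = 60 (y = -12*(-5) = 60)
I = -131/5 (I = -(60 - 1*(-71))/5 = -(60 + 71)/5 = -1/5*131 = -131/5 ≈ -26.200)
S(d) = 2 + 2*d/(d + 1/d) (S(d) = 2 + (d + d)/(d + 1/d) = 2 + (2*d)/(d + 1/d) = 2 + 2*d/(d + 1/d))
u(I, -68)*S(o) = 68*(2*(1 + 2*5**2)/(1 + 5**2)) = 68*(2*(1 + 2*25)/(1 + 25)) = 68*(2*(1 + 50)/26) = 68*(2*(1/26)*51) = 68*(51/13) = 3468/13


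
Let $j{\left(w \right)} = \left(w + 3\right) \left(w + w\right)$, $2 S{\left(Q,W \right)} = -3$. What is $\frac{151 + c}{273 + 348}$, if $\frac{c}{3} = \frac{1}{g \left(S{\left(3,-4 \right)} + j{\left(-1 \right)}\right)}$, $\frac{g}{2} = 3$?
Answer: $\frac{1660}{6831} \approx 0.24301$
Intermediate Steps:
$g = 6$ ($g = 2 \cdot 3 = 6$)
$S{\left(Q,W \right)} = - \frac{3}{2}$ ($S{\left(Q,W \right)} = \frac{1}{2} \left(-3\right) = - \frac{3}{2}$)
$j{\left(w \right)} = 2 w \left(3 + w\right)$ ($j{\left(w \right)} = \left(3 + w\right) 2 w = 2 w \left(3 + w\right)$)
$c = - \frac{1}{11}$ ($c = \frac{3}{6 \left(- \frac{3}{2} + 2 \left(-1\right) \left(3 - 1\right)\right)} = \frac{3}{6 \left(- \frac{3}{2} + 2 \left(-1\right) 2\right)} = \frac{3}{6 \left(- \frac{3}{2} - 4\right)} = \frac{3}{6 \left(- \frac{11}{2}\right)} = \frac{3}{-33} = 3 \left(- \frac{1}{33}\right) = - \frac{1}{11} \approx -0.090909$)
$\frac{151 + c}{273 + 348} = \frac{151 - \frac{1}{11}}{273 + 348} = \frac{1660}{11 \cdot 621} = \frac{1660}{11} \cdot \frac{1}{621} = \frac{1660}{6831}$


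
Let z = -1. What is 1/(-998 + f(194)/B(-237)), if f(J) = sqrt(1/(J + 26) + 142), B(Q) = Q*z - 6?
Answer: -1673705880/1670358463777 - 66*sqrt(1718255)/1670358463777 ≈ -0.0010021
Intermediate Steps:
B(Q) = -6 - Q (B(Q) = Q*(-1) - 6 = -Q - 6 = -6 - Q)
f(J) = sqrt(142 + 1/(26 + J)) (f(J) = sqrt(1/(26 + J) + 142) = sqrt(142 + 1/(26 + J)))
1/(-998 + f(194)/B(-237)) = 1/(-998 + sqrt((3693 + 142*194)/(26 + 194))/(-6 - 1*(-237))) = 1/(-998 + sqrt((3693 + 27548)/220)/(-6 + 237)) = 1/(-998 + sqrt((1/220)*31241)/231) = 1/(-998 + sqrt(31241/220)*(1/231)) = 1/(-998 + (sqrt(1718255)/110)*(1/231)) = 1/(-998 + sqrt(1718255)/25410)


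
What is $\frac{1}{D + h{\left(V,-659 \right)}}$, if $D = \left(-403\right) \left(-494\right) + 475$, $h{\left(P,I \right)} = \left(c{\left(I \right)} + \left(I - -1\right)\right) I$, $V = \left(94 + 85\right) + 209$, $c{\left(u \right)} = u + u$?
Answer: $\frac{1}{1501741} \approx 6.6589 \cdot 10^{-7}$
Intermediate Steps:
$c{\left(u \right)} = 2 u$
$V = 388$ ($V = 179 + 209 = 388$)
$h{\left(P,I \right)} = I \left(1 + 3 I\right)$ ($h{\left(P,I \right)} = \left(2 I + \left(I - -1\right)\right) I = \left(2 I + \left(I + 1\right)\right) I = \left(2 I + \left(1 + I\right)\right) I = \left(1 + 3 I\right) I = I \left(1 + 3 I\right)$)
$D = 199557$ ($D = 199082 + 475 = 199557$)
$\frac{1}{D + h{\left(V,-659 \right)}} = \frac{1}{199557 - 659 \left(1 + 3 \left(-659\right)\right)} = \frac{1}{199557 - 659 \left(1 - 1977\right)} = \frac{1}{199557 - -1302184} = \frac{1}{199557 + 1302184} = \frac{1}{1501741}$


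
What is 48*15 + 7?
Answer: 727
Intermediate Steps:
48*15 + 7 = 720 + 7 = 727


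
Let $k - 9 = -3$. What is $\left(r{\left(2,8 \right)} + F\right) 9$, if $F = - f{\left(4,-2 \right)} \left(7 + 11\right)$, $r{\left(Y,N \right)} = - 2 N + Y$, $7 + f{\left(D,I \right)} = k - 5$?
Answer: $846$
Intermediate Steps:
$k = 6$ ($k = 9 - 3 = 6$)
$f{\left(D,I \right)} = -6$ ($f{\left(D,I \right)} = -7 + \left(6 - 5\right) = -7 + 1 = -6$)
$r{\left(Y,N \right)} = Y - 2 N$
$F = 108$ ($F = - \left(-6\right) \left(7 + 11\right) = - \left(-6\right) 18 = \left(-1\right) \left(-108\right) = 108$)
$\left(r{\left(2,8 \right)} + F\right) 9 = \left(\left(2 - 16\right) + 108\right) 9 = \left(-14 + 108\right) 9 = 94 \cdot 9 = 846$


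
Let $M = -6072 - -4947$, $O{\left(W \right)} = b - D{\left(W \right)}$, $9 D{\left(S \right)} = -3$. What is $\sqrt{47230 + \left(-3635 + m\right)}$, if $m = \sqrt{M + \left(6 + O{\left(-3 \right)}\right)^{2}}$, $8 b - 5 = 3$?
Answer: $\frac{\sqrt{392355 + 3 i \sqrt{9641}}}{3} \approx 208.79 + 0.078377 i$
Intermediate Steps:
$D{\left(S \right)} = - \frac{1}{3}$ ($D{\left(S \right)} = \frac{1}{9} \left(-3\right) = - \frac{1}{3}$)
$b = 1$ ($b = \frac{5}{8} + \frac{1}{8} \cdot 3 = \frac{5}{8} + \frac{3}{8} = 1$)
$O{\left(W \right)} = \frac{4}{3}$ ($O{\left(W \right)} = 1 - - \frac{1}{3} = 1 + \frac{1}{3} = \frac{4}{3}$)
$M = -1125$ ($M = -6072 + 4947 = -1125$)
$m = \frac{i \sqrt{9641}}{3}$ ($m = \sqrt{-1125 + \left(6 + \frac{4}{3}\right)^{2}} = \sqrt{-1125 + \left(\frac{22}{3}\right)^{2}} = \sqrt{-1125 + \frac{484}{9}} = \sqrt{- \frac{9641}{9}} = \frac{i \sqrt{9641}}{3} \approx 32.73 i$)
$\sqrt{47230 + \left(-3635 + m\right)} = \sqrt{47230 - \left(3635 - \frac{i \sqrt{9641}}{3}\right)} = \sqrt{43595 + \frac{i \sqrt{9641}}{3}}$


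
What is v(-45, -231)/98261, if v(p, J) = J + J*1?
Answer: -462/98261 ≈ -0.0047018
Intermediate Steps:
v(p, J) = 2*J (v(p, J) = J + J = 2*J)
v(-45, -231)/98261 = (2*(-231))/98261 = -462*1/98261 = -462/98261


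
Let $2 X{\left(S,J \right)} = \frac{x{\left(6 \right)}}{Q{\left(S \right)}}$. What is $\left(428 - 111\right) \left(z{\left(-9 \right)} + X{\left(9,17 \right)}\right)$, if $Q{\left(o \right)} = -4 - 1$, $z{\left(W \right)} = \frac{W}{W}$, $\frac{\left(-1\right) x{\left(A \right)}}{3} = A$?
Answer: $\frac{4438}{5} \approx 887.6$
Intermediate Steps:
$x{\left(A \right)} = - 3 A$
$z{\left(W \right)} = 1$
$Q{\left(o \right)} = -5$
$X{\left(S,J \right)} = \frac{9}{5}$ ($X{\left(S,J \right)} = \frac{\left(-3\right) 6 \frac{1}{-5}}{2} = \frac{\left(-18\right) \left(- \frac{1}{5}\right)}{2} = \frac{1}{2} \cdot \frac{18}{5} = \frac{9}{5}$)
$\left(428 - 111\right) \left(z{\left(-9 \right)} + X{\left(9,17 \right)}\right) = \left(428 - 111\right) \left(1 + \frac{9}{5}\right) = 317 \cdot \frac{14}{5} = \frac{4438}{5}$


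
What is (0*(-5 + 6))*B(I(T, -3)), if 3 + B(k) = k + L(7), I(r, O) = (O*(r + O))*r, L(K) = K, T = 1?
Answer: 0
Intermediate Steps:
I(r, O) = O*r*(O + r) (I(r, O) = (O*(O + r))*r = O*r*(O + r))
B(k) = 4 + k (B(k) = -3 + (k + 7) = -3 + (7 + k) = 4 + k)
(0*(-5 + 6))*B(I(T, -3)) = (0*(-5 + 6))*(4 - 3*1*(-3 + 1)) = (0*1)*(4 - 3*1*(-2)) = 0*(4 + 6) = 0*10 = 0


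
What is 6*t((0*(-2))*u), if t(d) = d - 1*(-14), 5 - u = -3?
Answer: 84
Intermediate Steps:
u = 8 (u = 5 - 1*(-3) = 5 + 3 = 8)
t(d) = 14 + d (t(d) = d + 14 = 14 + d)
6*t((0*(-2))*u) = 6*(14 + (0*(-2))*8) = 6*(14 + 0*8) = 6*(14 + 0) = 6*14 = 84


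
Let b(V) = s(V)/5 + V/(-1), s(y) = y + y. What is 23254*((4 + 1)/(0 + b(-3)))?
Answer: 581350/9 ≈ 64594.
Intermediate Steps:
s(y) = 2*y
b(V) = -3*V/5 (b(V) = (2*V)/5 + V/(-1) = (2*V)*(1/5) + V*(-1) = 2*V/5 - V = -3*V/5)
23254*((4 + 1)/(0 + b(-3))) = 23254*((4 + 1)/(0 - 3/5*(-3))) = 23254*(5/(0 + 9/5)) = 23254*(5/(9/5)) = 23254*(5*(5/9)) = 23254*(25/9) = 581350/9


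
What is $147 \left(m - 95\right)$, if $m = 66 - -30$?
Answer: $147$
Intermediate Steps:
$m = 96$ ($m = 66 + 30 = 96$)
$147 \left(m - 95\right) = 147 \left(96 - 95\right) = 147 \cdot 1 = 147$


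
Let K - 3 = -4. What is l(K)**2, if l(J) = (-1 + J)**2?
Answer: 16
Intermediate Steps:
K = -1 (K = 3 - 4 = -1)
l(K)**2 = ((-1 - 1)**2)**2 = ((-2)**2)**2 = 4**2 = 16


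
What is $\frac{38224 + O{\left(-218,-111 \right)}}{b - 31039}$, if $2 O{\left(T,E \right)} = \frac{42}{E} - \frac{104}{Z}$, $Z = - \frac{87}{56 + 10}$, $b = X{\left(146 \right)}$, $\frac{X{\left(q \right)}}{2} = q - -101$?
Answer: $- \frac{41056477}{32774785} \approx -1.2527$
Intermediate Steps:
$X{\left(q \right)} = 202 + 2 q$ ($X{\left(q \right)} = 2 \left(q - -101\right) = 2 \left(q + 101\right) = 2 \left(101 + q\right) = 202 + 2 q$)
$b = 494$ ($b = 202 + 2 \cdot 146 = 202 + 292 = 494$)
$Z = - \frac{29}{22}$ ($Z = - \frac{87}{66} = \left(-87\right) \frac{1}{66} = - \frac{29}{22} \approx -1.3182$)
$O{\left(T,E \right)} = \frac{1144}{29} + \frac{21}{E}$ ($O{\left(T,E \right)} = \frac{\frac{42}{E} - \frac{104}{- \frac{29}{22}}}{2} = \frac{\frac{42}{E} - - \frac{2288}{29}}{2} = \frac{\frac{42}{E} + \frac{2288}{29}}{2} = \frac{\frac{2288}{29} + \frac{42}{E}}{2} = \frac{1144}{29} + \frac{21}{E}$)
$\frac{38224 + O{\left(-218,-111 \right)}}{b - 31039} = \frac{38224 + \left(\frac{1144}{29} + \frac{21}{-111}\right)}{494 - 31039} = \frac{38224 + \left(\frac{1144}{29} + 21 \left(- \frac{1}{111}\right)\right)}{-30545} = \left(38224 + \left(\frac{1144}{29} - \frac{7}{37}\right)\right) \left(- \frac{1}{30545}\right) = \left(38224 + \frac{42125}{1073}\right) \left(- \frac{1}{30545}\right) = \frac{41056477}{1073} \left(- \frac{1}{30545}\right) = - \frac{41056477}{32774785}$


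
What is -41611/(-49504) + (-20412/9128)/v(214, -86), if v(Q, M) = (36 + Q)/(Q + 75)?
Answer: -1759563931/1008644000 ≈ -1.7445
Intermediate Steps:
v(Q, M) = (36 + Q)/(75 + Q)
-41611/(-49504) + (-20412/9128)/v(214, -86) = -41611/(-49504) + (-20412/9128)/(((36 + 214)/(75 + 214))) = -41611*(-1/49504) + (-20412*1/9128)/((250/289)) = 41611/49504 - 729/(326*((1/289)*250)) = 41611/49504 - 729/(326*250/289) = 41611/49504 - 729/326*289/250 = 41611/49504 - 210681/81500 = -1759563931/1008644000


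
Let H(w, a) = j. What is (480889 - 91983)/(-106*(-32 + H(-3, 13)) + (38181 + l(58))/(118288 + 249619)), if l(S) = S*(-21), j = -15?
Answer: 143081239742/1832949637 ≈ 78.061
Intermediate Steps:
H(w, a) = -15
l(S) = -21*S
(480889 - 91983)/(-106*(-32 + H(-3, 13)) + (38181 + l(58))/(118288 + 249619)) = (480889 - 91983)/(-106*(-32 - 15) + (38181 - 21*58)/(118288 + 249619)) = 388906/(-106*(-47) + (38181 - 1218)/367907) = 388906/(4982 + 36963*(1/367907)) = 388906/(4982 + 36963/367907) = 388906/(1832949637/367907) = 388906*(367907/1832949637) = 143081239742/1832949637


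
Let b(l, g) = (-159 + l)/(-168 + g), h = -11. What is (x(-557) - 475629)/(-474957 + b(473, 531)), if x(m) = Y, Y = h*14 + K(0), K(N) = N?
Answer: 172709229/172409077 ≈ 1.0017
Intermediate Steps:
Y = -154 (Y = -11*14 + 0 = -154 + 0 = -154)
b(l, g) = (-159 + l)/(-168 + g)
x(m) = -154
(x(-557) - 475629)/(-474957 + b(473, 531)) = (-154 - 475629)/(-474957 + (-159 + 473)/(-168 + 531)) = -475783/(-474957 + 314/363) = -475783/(-172409077/363) = -475783*(-363/172409077) = 172709229/172409077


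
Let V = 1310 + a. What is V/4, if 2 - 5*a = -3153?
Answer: 1941/4 ≈ 485.25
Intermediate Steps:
a = 631 (a = ⅖ - ⅕*(-3153) = ⅖ + 3153/5 = 631)
V = 1941 (V = 1310 + 631 = 1941)
V/4 = 1941/4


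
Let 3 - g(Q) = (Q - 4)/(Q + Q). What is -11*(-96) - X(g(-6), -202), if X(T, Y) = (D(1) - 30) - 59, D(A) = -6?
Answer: 1151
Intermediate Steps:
g(Q) = 3 - (-4 + Q)/(2*Q) (g(Q) = 3 - (Q - 4)/(Q + Q) = 3 - (-4 + Q)/(2*Q))
X(T, Y) = -95 (X(T, Y) = (-6 - 30) - 59 = -36 - 59 = -95)
-11*(-96) - X(g(-6), -202) = -11*(-96) - 1*(-95) = 1056 + 95 = 1151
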